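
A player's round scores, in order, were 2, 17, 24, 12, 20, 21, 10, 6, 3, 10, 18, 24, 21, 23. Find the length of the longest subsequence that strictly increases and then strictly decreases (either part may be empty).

inc[i] = longest strictly increasing subsequence ending at i; dec[i] = longest strictly decreasing subsequence starting at i:
i:      1  2  3  4  5  6  7  8  9 10 11 12 13 14
a[i]:   2 17 24 12 20 21 10  6  3 10 18 24 21 23
inc:    1  2  3  2  3  4  2  2  2  3  4  5  5  6
dec:    1  5  5  4  4  4  3  2  1  1  1  2  1  1
Best peak at i=3 (value 24): inc=3, dec=5, length 3+5−1 = 7.

7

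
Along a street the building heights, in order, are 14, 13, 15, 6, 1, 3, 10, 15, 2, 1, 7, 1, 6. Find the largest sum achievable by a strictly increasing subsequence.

Let S[i] be the best sum of a strictly increasing subsequence ending at i:
i:      1  2  3  4  5  6  7  8  9 10 11 12 13
a[i]:  14 13 15  6  1  3 10 15  2  1  7  1  6
S:     14 13 29  6  1  4 16 31  3  1 13  1 10
Maximum is 31 (e.g. 6 + 10 + 15).

31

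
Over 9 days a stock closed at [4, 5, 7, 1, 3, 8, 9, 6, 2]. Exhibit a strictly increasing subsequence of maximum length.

Patience tails give the LIS length; then backtrack through the dp parents:
4 → extends → [4]
5 → extends → [4, 5]
7 → extends → [4, 5, 7]
1 → replaces 4 → [1, 5, 7]
3 → replaces 5 → [1, 3, 7]
8 → extends → [1, 3, 7, 8]
9 → extends → [1, 3, 7, 8, 9]
6 → replaces 7 → [1, 3, 6, 8, 9]
2 → replaces 3 → [1, 2, 6, 8, 9]
Length 5; one witness is 4, 5, 7, 8, 9.

4, 5, 7, 8, 9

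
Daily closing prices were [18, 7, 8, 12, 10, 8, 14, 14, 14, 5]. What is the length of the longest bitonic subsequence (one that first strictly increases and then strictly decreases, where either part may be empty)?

inc[i] = longest strictly increasing subsequence ending at i; dec[i] = longest strictly decreasing subsequence starting at i:
i:      1  2  3  4  5  6  7  8  9 10
a[i]:  18  7  8 12 10  8 14 14 14  5
inc:    1  1  2  3  3  2  4  4  4  1
dec:    5  2  2  4  3  2  2  2  2  1
Best peak at i=4 (value 12): inc=3, dec=4, length 3+4−1 = 6.

6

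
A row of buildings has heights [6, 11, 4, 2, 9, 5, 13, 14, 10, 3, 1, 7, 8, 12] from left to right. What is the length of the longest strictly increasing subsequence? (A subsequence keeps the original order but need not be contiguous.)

5

Track the smallest tail for each achievable length (strict):
6 → extends → [6]
11 → extends → [6, 11]
4 → replaces 6 → [4, 11]
2 → replaces 4 → [2, 11]
9 → replaces 11 → [2, 9]
5 → replaces 9 → [2, 5]
13 → extends → [2, 5, 13]
14 → extends → [2, 5, 13, 14]
10 → replaces 13 → [2, 5, 10, 14]
3 → replaces 5 → [2, 3, 10, 14]
1 → replaces 2 → [1, 3, 10, 14]
7 → replaces 10 → [1, 3, 7, 14]
8 → replaces 14 → [1, 3, 7, 8]
12 → extends → [1, 3, 7, 8, 12]
Five tails, so the longest strictly increasing subsequence has length 5 (e.g. 4, 5, 7, 8, 12).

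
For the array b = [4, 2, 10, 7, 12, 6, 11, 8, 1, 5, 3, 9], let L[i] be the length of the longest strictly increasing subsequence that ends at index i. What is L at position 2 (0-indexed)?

dp[i] = 1 + max{dp[j] : j<i, b[j]<b[i]} (or 1 if no such j):
i:      0  1  2  3  4  5  6  7  8  9 10 11
b[i]:   4  2 10  7 12  6 11  8  1  5  3  9
dp:     1  1  2  2  3  2  3  3  1  2  2  4
At index 2 the value is 2.

2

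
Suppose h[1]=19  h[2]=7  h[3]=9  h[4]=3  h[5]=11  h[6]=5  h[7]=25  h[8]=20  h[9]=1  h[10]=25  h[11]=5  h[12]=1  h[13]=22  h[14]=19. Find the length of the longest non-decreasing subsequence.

5

Let dp[i] be the length of the longest such subsequence ending at index i:
i:      1  2  3  4  5  6  7  8  9 10 11 12 13 14
h[i]:  19  7  9  3 11  5 25 20  1 25  5  1 22 19
dp:     1  1  2  1  3  2  4  4  1  5  3  2  5  4
Maximum dp value is 5.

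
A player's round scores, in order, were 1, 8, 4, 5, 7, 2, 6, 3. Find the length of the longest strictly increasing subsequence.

4

Track the smallest tail for each achievable length (strict):
1 → extends → [1]
8 → extends → [1, 8]
4 → replaces 8 → [1, 4]
5 → extends → [1, 4, 5]
7 → extends → [1, 4, 5, 7]
2 → replaces 4 → [1, 2, 5, 7]
6 → replaces 7 → [1, 2, 5, 6]
3 → replaces 5 → [1, 2, 3, 6]
Four tails, so the longest strictly increasing subsequence has length 4 (e.g. 1, 4, 5, 7).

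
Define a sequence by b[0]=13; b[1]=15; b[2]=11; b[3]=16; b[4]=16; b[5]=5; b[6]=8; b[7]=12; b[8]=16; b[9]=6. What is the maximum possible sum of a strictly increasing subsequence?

Let S[i] be the best sum of a strictly increasing subsequence ending at i:
i:      0  1  2  3  4  5  6  7  8  9
b[i]:  13 15 11 16 16  5  8 12 16  6
S:     13 28 11 44 44  5 13 25 44 11
Maximum is 44 (e.g. 13 + 15 + 16).

44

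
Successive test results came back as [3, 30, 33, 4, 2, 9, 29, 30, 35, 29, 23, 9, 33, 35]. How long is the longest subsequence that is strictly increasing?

7

Track the smallest tail for each achievable length (strict):
3 → extends → [3]
30 → extends → [3, 30]
33 → extends → [3, 30, 33]
4 → replaces 30 → [3, 4, 33]
2 → replaces 3 → [2, 4, 33]
9 → replaces 33 → [2, 4, 9]
29 → extends → [2, 4, 9, 29]
30 → extends → [2, 4, 9, 29, 30]
35 → extends → [2, 4, 9, 29, 30, 35]
29 → already a tail → [2, 4, 9, 29, 30, 35]
23 → replaces 29 → [2, 4, 9, 23, 30, 35]
9 → already a tail → [2, 4, 9, 23, 30, 35]
33 → replaces 35 → [2, 4, 9, 23, 30, 33]
35 → extends → [2, 4, 9, 23, 30, 33, 35]
Seven tails, so the longest strictly increasing subsequence has length 7 (e.g. 3, 4, 9, 29, 30, 33, 35).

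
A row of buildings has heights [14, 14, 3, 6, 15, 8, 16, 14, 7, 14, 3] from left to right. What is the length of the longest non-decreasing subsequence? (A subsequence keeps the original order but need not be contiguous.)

Track the smallest tail for each achievable length (allowing ties):
14 → extends → [14]
14 → extends → [14, 14]
3 → replaces 14 → [3, 14]
6 → replaces 14 → [3, 6]
15 → extends → [3, 6, 15]
8 → replaces 15 → [3, 6, 8]
16 → extends → [3, 6, 8, 16]
14 → replaces 16 → [3, 6, 8, 14]
7 → replaces 8 → [3, 6, 7, 14]
14 → extends → [3, 6, 7, 14, 14]
3 → replaces 6 → [3, 3, 7, 14, 14]
Five tails, so the longest non-decreasing subsequence has length 5 (e.g. 3, 6, 8, 14, 14).

5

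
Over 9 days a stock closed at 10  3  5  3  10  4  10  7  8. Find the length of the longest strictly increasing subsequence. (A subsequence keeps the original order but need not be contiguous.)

4

Track the smallest tail for each achievable length (strict):
10 → extends → [10]
3 → replaces 10 → [3]
5 → extends → [3, 5]
3 → already a tail → [3, 5]
10 → extends → [3, 5, 10]
4 → replaces 5 → [3, 4, 10]
10 → already a tail → [3, 4, 10]
7 → replaces 10 → [3, 4, 7]
8 → extends → [3, 4, 7, 8]
Four tails, so the longest strictly increasing subsequence has length 4 (e.g. 3, 5, 7, 8).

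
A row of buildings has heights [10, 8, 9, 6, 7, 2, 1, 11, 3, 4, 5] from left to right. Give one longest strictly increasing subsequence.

2, 3, 4, 5

Patience tails give the LIS length; then backtrack through the dp parents:
10 → extends → [10]
8 → replaces 10 → [8]
9 → extends → [8, 9]
6 → replaces 8 → [6, 9]
7 → replaces 9 → [6, 7]
2 → replaces 6 → [2, 7]
1 → replaces 2 → [1, 7]
11 → extends → [1, 7, 11]
3 → replaces 7 → [1, 3, 11]
4 → replaces 11 → [1, 3, 4]
5 → extends → [1, 3, 4, 5]
Length 4; one witness is 2, 3, 4, 5.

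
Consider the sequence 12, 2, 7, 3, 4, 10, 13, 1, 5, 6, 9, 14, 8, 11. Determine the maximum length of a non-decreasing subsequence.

Let dp[i] be the length of the longest such subsequence ending at index i:
i:      1  2  3  4  5  6  7  8  9 10 11 12 13 14
a[i]:  12  2  7  3  4 10 13  1  5  6  9 14  8 11
dp:     1  1  2  2  3  4  5  1  4  5  6  7  6  7
Maximum dp value is 7.

7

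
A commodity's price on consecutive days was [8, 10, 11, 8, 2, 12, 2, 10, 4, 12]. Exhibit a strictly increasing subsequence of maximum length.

Patience tails give the LIS length; then backtrack through the dp parents:
8 → extends → [8]
10 → extends → [8, 10]
11 → extends → [8, 10, 11]
8 → already a tail → [8, 10, 11]
2 → replaces 8 → [2, 10, 11]
12 → extends → [2, 10, 11, 12]
2 → already a tail → [2, 10, 11, 12]
10 → already a tail → [2, 10, 11, 12]
4 → replaces 10 → [2, 4, 11, 12]
12 → already a tail → [2, 4, 11, 12]
Length 4; one witness is 8, 10, 11, 12.

8, 10, 11, 12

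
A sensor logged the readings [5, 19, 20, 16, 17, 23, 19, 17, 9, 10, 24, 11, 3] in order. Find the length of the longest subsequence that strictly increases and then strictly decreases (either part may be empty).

8

inc[i] = longest strictly increasing subsequence ending at i; dec[i] = longest strictly decreasing subsequence starting at i:
i:      1  2  3  4  5  6  7  8  9 10 11 12 13
a[i]:   5 19 20 16 17 23 19 17  9 10 24 11  3
inc:    1  2  3  2  3  4  4  3  2  3  5  4  1
dec:    2  4  5  3  3  5  4  3  2  2  3  2  1
Best peak at i=6 (value 23): inc=4, dec=5, length 4+5−1 = 8.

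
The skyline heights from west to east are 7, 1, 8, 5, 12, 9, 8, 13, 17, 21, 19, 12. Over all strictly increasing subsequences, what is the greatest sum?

78

Let S[i] be the best sum of a strictly increasing subsequence ending at i:
i:      1  2  3  4  5  6  7  8  9 10 11 12
a[i]:   7  1  8  5 12  9  8 13 17 21 19 12
S:      7  1 15  6 27 24 15 40 57 78 76 36
Maximum is 78 (e.g. 7 + 8 + 12 + 13 + 17 + 21).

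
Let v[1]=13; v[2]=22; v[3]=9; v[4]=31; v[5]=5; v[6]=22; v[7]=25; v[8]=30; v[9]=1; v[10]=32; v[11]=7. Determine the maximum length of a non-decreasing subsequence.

6

Track the smallest tail for each achievable length (allowing ties):
13 → extends → [13]
22 → extends → [13, 22]
9 → replaces 13 → [9, 22]
31 → extends → [9, 22, 31]
5 → replaces 9 → [5, 22, 31]
22 → replaces 31 → [5, 22, 22]
25 → extends → [5, 22, 22, 25]
30 → extends → [5, 22, 22, 25, 30]
1 → replaces 5 → [1, 22, 22, 25, 30]
32 → extends → [1, 22, 22, 25, 30, 32]
7 → replaces 22 → [1, 7, 22, 25, 30, 32]
Six tails, so the longest non-decreasing subsequence has length 6 (e.g. 13, 22, 22, 25, 30, 32).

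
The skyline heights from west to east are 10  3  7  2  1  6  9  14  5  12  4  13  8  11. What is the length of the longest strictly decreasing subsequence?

Negate each value so 'decreasing' becomes 'increasing', then run patience tails on the negated sequence:
-10 → extends → [-10]
-3 → extends → [-10, -3]
-7 → replaces -3 → [-10, -7]
-2 → extends → [-10, -7, -2]
-1 → extends → [-10, -7, -2, -1]
-6 → replaces -2 → [-10, -7, -6, -1]
-9 → replaces -7 → [-10, -9, -6, -1]
-14 → replaces -10 → [-14, -9, -6, -1]
-5 → replaces -1 → [-14, -9, -6, -5]
-12 → replaces -9 → [-14, -12, -6, -5]
-4 → extends → [-14, -12, -6, -5, -4]
-13 → replaces -12 → [-14, -13, -6, -5, -4]
-8 → replaces -6 → [-14, -13, -8, -5, -4]
-11 → replaces -8 → [-14, -13, -11, -5, -4]
Five tails, so the longest strictly decreasing subsequence of the original has length 5.

5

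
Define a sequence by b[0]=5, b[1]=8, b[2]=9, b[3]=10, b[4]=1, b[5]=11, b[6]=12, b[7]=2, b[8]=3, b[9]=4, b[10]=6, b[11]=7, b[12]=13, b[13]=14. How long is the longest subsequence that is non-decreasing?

Let dp[i] be the length of the longest such subsequence ending at index i:
i:      0  1  2  3  4  5  6  7  8  9 10 11 12 13
b[i]:   5  8  9 10  1 11 12  2  3  4  6  7 13 14
dp:     1  2  3  4  1  5  6  2  3  4  5  6  7  8
Maximum dp value is 8.

8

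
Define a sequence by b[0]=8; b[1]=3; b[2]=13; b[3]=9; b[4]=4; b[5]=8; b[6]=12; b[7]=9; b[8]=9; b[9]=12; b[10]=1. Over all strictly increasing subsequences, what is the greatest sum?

Let S[i] be the best sum of a strictly increasing subsequence ending at i:
i:      0  1  2  3  4  5  6  7  8  9 10
b[i]:   8  3 13  9  4  8 12  9  9 12  1
S:      8  3 21 17  7 15 29 24 24 36  1
Maximum is 36 (e.g. 3 + 4 + 8 + 9 + 12).

36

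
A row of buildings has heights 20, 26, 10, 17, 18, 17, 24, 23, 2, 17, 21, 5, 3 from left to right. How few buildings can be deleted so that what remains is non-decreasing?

Fewest deletions = n − (longest non-decreasing subsequence).
i:      1  2  3  4  5  6  7  8  9 10 11 12 13
a[i]:  20 26 10 17 18 17 24 23  2 17 21  5  3
dp:     1  2  1  2  3  3  4  4  1  4  5  2  2
max dp = 5, so deletions = 13 − 5 = 8.

8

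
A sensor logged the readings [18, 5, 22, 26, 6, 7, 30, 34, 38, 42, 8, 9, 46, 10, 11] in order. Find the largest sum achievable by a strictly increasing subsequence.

Let S[i] be the best sum of a strictly increasing subsequence ending at i:
i:       1   2   3   4   5   6   7   8   9  10  11  12  13  14  15
a[i]:   18   5  22  26   6   7  30  34  38  42   8   9  46  10  11
S:      18   5  40  66  11  18  96 130 168 210  26  35 256  45  56
Maximum is 256 (e.g. 18 + 22 + 26 + 30 + 34 + 38 + 42 + 46).

256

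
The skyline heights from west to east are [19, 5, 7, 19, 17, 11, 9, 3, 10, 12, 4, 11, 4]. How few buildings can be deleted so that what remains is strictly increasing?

Fewest deletions = n − (longest strictly increasing subsequence).
i:      1  2  3  4  5  6  7  8  9 10 11 12 13
a[i]:  19  5  7 19 17 11  9  3 10 12  4 11  4
dp:     1  1  2  3  3  3  3  1  4  5  2  5  2
max dp = 5, so deletions = 13 − 5 = 8.

8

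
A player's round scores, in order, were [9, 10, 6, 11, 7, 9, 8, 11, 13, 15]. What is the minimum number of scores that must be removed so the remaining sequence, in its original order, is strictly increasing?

4

Fewest deletions = n − (longest strictly increasing subsequence).
i:      1  2  3  4  5  6  7  8  9 10
a[i]:   9 10  6 11  7  9  8 11 13 15
dp:     1  2  1  3  2  3  3  4  5  6
max dp = 6, so deletions = 10 − 6 = 4.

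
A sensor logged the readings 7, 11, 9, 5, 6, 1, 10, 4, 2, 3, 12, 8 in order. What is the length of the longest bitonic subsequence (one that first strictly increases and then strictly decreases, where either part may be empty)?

6

inc[i] = longest strictly increasing subsequence ending at i; dec[i] = longest strictly decreasing subsequence starting at i:
i:      1  2  3  4  5  6  7  8  9 10 11 12
a[i]:   7 11  9  5  6  1 10  4  2  3 12  8
inc:    1  2  2  1  2  1  3  2  2  3  4  4
dec:    4  5  4  3  3  1  3  2  1  1  2  1
Best peak at i=2 (value 11): inc=2, dec=5, length 2+5−1 = 6.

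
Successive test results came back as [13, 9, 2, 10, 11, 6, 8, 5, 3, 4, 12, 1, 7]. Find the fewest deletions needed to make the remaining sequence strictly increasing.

Fewest deletions = n − (longest strictly increasing subsequence).
i:      1  2  3  4  5  6  7  8  9 10 11 12 13
a[i]:  13  9  2 10 11  6  8  5  3  4 12  1  7
dp:     1  1  1  2  3  2  3  2  2  3  4  1  4
max dp = 4, so deletions = 13 − 4 = 9.

9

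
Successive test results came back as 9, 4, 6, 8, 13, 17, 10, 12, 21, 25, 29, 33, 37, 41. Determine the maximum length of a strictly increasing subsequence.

Let dp[i] be the length of the longest such subsequence ending at index i:
i:      1  2  3  4  5  6  7  8  9 10 11 12 13 14
a[i]:   9  4  6  8 13 17 10 12 21 25 29 33 37 41
dp:     1  1  2  3  4  5  4  5  6  7  8  9 10 11
Maximum dp value is 11.

11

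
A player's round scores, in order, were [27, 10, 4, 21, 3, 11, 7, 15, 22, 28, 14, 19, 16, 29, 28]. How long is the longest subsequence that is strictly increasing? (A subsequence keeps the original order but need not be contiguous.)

6

Track the smallest tail for each achievable length (strict):
27 → extends → [27]
10 → replaces 27 → [10]
4 → replaces 10 → [4]
21 → extends → [4, 21]
3 → replaces 4 → [3, 21]
11 → replaces 21 → [3, 11]
7 → replaces 11 → [3, 7]
15 → extends → [3, 7, 15]
22 → extends → [3, 7, 15, 22]
28 → extends → [3, 7, 15, 22, 28]
14 → replaces 15 → [3, 7, 14, 22, 28]
19 → replaces 22 → [3, 7, 14, 19, 28]
16 → replaces 19 → [3, 7, 14, 16, 28]
29 → extends → [3, 7, 14, 16, 28, 29]
28 → already a tail → [3, 7, 14, 16, 28, 29]
Six tails, so the longest strictly increasing subsequence has length 6 (e.g. 10, 11, 15, 22, 28, 29).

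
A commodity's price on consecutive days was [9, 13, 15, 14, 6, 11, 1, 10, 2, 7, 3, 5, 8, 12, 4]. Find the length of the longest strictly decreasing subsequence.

7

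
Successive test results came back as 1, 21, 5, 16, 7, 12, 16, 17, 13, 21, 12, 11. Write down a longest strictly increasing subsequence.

Patience tails give the LIS length; then backtrack through the dp parents:
1 → extends → [1]
21 → extends → [1, 21]
5 → replaces 21 → [1, 5]
16 → extends → [1, 5, 16]
7 → replaces 16 → [1, 5, 7]
12 → extends → [1, 5, 7, 12]
16 → extends → [1, 5, 7, 12, 16]
17 → extends → [1, 5, 7, 12, 16, 17]
13 → replaces 16 → [1, 5, 7, 12, 13, 17]
21 → extends → [1, 5, 7, 12, 13, 17, 21]
12 → already a tail → [1, 5, 7, 12, 13, 17, 21]
11 → replaces 12 → [1, 5, 7, 11, 13, 17, 21]
Length 7; one witness is 1, 5, 7, 12, 16, 17, 21.

1, 5, 7, 12, 16, 17, 21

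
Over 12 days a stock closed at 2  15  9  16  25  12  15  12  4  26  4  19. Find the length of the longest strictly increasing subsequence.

Track the smallest tail for each achievable length (strict):
2 → extends → [2]
15 → extends → [2, 15]
9 → replaces 15 → [2, 9]
16 → extends → [2, 9, 16]
25 → extends → [2, 9, 16, 25]
12 → replaces 16 → [2, 9, 12, 25]
15 → replaces 25 → [2, 9, 12, 15]
12 → already a tail → [2, 9, 12, 15]
4 → replaces 9 → [2, 4, 12, 15]
26 → extends → [2, 4, 12, 15, 26]
4 → already a tail → [2, 4, 12, 15, 26]
19 → replaces 26 → [2, 4, 12, 15, 19]
Five tails, so the longest strictly increasing subsequence has length 5 (e.g. 2, 15, 16, 25, 26).

5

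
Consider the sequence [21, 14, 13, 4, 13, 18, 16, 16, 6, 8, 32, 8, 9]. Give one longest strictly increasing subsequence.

4, 13, 18, 32

Patience tails give the LIS length; then backtrack through the dp parents:
21 → extends → [21]
14 → replaces 21 → [14]
13 → replaces 14 → [13]
4 → replaces 13 → [4]
13 → extends → [4, 13]
18 → extends → [4, 13, 18]
16 → replaces 18 → [4, 13, 16]
16 → already a tail → [4, 13, 16]
6 → replaces 13 → [4, 6, 16]
8 → replaces 16 → [4, 6, 8]
32 → extends → [4, 6, 8, 32]
8 → already a tail → [4, 6, 8, 32]
9 → replaces 32 → [4, 6, 8, 9]
Length 4; one witness is 4, 13, 18, 32.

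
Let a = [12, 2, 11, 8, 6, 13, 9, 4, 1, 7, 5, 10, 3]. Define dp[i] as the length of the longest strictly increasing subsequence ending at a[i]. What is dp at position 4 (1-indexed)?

2

dp[i] = 1 + max{dp[j] : j<i, a[j]<a[i]} (or 1 if no such j):
i:      1  2  3  4  5  6  7  8  9 10 11 12 13
a[i]:  12  2 11  8  6 13  9  4  1  7  5 10  3
dp:     1  1  2  2  2  3  3  2  1  3  3  4  2
At index 4 the value is 2.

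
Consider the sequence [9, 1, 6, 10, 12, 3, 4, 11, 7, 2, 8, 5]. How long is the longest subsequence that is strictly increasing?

5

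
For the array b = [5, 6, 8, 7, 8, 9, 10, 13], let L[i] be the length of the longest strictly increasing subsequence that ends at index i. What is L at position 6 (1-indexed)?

5

dp[i] = 1 + max{dp[j] : j<i, b[j]<b[i]} (or 1 if no such j):
i:      1  2  3  4  5  6  7  8
b[i]:   5  6  8  7  8  9 10 13
dp:     1  2  3  3  4  5  6  7
At index 6 the value is 5.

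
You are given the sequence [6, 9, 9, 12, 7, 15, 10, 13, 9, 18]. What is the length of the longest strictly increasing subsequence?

Track the smallest tail for each achievable length (strict):
6 → extends → [6]
9 → extends → [6, 9]
9 → already a tail → [6, 9]
12 → extends → [6, 9, 12]
7 → replaces 9 → [6, 7, 12]
15 → extends → [6, 7, 12, 15]
10 → replaces 12 → [6, 7, 10, 15]
13 → replaces 15 → [6, 7, 10, 13]
9 → replaces 10 → [6, 7, 9, 13]
18 → extends → [6, 7, 9, 13, 18]
Five tails, so the longest strictly increasing subsequence has length 5 (e.g. 6, 9, 12, 15, 18).

5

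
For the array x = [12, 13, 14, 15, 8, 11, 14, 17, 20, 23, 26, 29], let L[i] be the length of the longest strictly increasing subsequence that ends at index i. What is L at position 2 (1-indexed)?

2

dp[i] = 1 + max{dp[j] : j<i, x[j]<x[i]} (or 1 if no such j):
i:      1  2  3  4  5  6  7  8  9 10 11 12
x[i]:  12 13 14 15  8 11 14 17 20 23 26 29
dp:     1  2  3  4  1  2  3  5  6  7  8  9
At index 2 the value is 2.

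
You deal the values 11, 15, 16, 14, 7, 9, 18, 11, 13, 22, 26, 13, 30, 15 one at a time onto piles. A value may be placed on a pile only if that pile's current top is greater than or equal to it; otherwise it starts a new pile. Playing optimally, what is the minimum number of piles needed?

The minimum number of non-increasing subsequences covering a sequence equals the length of its longest strictly increasing subsequence.
LIS length is 7 (e.g. 11, 15, 16, 18, 22, 26, 30), so 7 piles are needed.

7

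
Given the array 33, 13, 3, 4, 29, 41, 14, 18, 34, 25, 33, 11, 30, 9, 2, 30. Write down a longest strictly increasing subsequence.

Patience tails give the LIS length; then backtrack through the dp parents:
33 → extends → [33]
13 → replaces 33 → [13]
3 → replaces 13 → [3]
4 → extends → [3, 4]
29 → extends → [3, 4, 29]
41 → extends → [3, 4, 29, 41]
14 → replaces 29 → [3, 4, 14, 41]
18 → replaces 41 → [3, 4, 14, 18]
34 → extends → [3, 4, 14, 18, 34]
25 → replaces 34 → [3, 4, 14, 18, 25]
33 → extends → [3, 4, 14, 18, 25, 33]
11 → replaces 14 → [3, 4, 11, 18, 25, 33]
30 → replaces 33 → [3, 4, 11, 18, 25, 30]
9 → replaces 11 → [3, 4, 9, 18, 25, 30]
2 → replaces 3 → [2, 4, 9, 18, 25, 30]
30 → already a tail → [2, 4, 9, 18, 25, 30]
Length 6; one witness is 3, 4, 14, 18, 25, 33.

3, 4, 14, 18, 25, 33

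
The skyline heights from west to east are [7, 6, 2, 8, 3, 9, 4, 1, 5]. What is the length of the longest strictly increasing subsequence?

Track the smallest tail for each achievable length (strict):
7 → extends → [7]
6 → replaces 7 → [6]
2 → replaces 6 → [2]
8 → extends → [2, 8]
3 → replaces 8 → [2, 3]
9 → extends → [2, 3, 9]
4 → replaces 9 → [2, 3, 4]
1 → replaces 2 → [1, 3, 4]
5 → extends → [1, 3, 4, 5]
Four tails, so the longest strictly increasing subsequence has length 4 (e.g. 2, 3, 4, 5).

4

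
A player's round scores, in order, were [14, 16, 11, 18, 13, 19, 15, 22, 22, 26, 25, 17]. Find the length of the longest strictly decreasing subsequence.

3

Negate each value so 'decreasing' becomes 'increasing', then run patience tails on the negated sequence:
-14 → extends → [-14]
-16 → replaces -14 → [-16]
-11 → extends → [-16, -11]
-18 → replaces -16 → [-18, -11]
-13 → replaces -11 → [-18, -13]
-19 → replaces -18 → [-19, -13]
-15 → replaces -13 → [-19, -15]
-22 → replaces -19 → [-22, -15]
-22 → already a tail → [-22, -15]
-26 → replaces -22 → [-26, -15]
-25 → replaces -15 → [-26, -25]
-17 → extends → [-26, -25, -17]
Three tails, so the longest strictly decreasing subsequence of the original has length 3.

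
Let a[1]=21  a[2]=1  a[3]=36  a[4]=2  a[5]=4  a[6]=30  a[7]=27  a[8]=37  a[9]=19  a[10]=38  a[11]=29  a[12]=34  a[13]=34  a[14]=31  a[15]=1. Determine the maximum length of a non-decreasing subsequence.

Let dp[i] be the length of the longest such subsequence ending at index i:
i:      1  2  3  4  5  6  7  8  9 10 11 12 13 14 15
a[i]:  21  1 36  2  4 30 27 37 19 38 29 34 34 31  1
dp:     1  1  2  2  3  4  4  5  4  6  5  6  7  6  2
Maximum dp value is 7.

7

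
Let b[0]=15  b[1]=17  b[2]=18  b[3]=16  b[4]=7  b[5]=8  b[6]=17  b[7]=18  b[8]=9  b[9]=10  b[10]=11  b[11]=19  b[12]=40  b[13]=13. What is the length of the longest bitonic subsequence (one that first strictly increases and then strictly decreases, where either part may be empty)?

inc[i] = longest strictly increasing subsequence ending at i; dec[i] = longest strictly decreasing subsequence starting at i:
i:      0  1  2  3  4  5  6  7  8  9 10 11 12 13
b[i]:  15 17 18 16  7  8 17 18  9 10 11 19 40 13
inc:    1  2  3  2  1  2  3  4  3  4  5  6  7  6
dec:    2  3  3  2  1  1  2  2  1  1  1  2  2  1
Best peak at i=12 (value 40): inc=7, dec=2, length 7+2−1 = 8.

8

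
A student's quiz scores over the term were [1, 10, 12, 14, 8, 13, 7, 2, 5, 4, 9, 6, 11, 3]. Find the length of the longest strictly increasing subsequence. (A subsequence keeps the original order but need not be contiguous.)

5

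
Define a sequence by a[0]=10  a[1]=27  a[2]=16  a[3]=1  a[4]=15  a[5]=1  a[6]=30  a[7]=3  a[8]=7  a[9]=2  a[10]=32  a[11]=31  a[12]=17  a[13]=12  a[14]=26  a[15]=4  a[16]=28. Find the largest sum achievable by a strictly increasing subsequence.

99

Let S[i] be the best sum of a strictly increasing subsequence ending at i:
i:      0  1  2  3  4  5  6  7  8  9 10 11 12 13 14 15 16
a[i]:  10 27 16  1 15  1 30  3  7  2 32 31 17 12 26  4 28
S:     10 37 26  1 25  1 67  4 11  3 99 98 43 23 69  8 97
Maximum is 99 (e.g. 10 + 27 + 30 + 32).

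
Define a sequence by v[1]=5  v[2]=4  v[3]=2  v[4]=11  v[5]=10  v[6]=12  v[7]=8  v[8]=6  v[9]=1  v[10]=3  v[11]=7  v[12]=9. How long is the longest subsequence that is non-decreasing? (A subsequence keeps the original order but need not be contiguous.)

4

Track the smallest tail for each achievable length (allowing ties):
5 → extends → [5]
4 → replaces 5 → [4]
2 → replaces 4 → [2]
11 → extends → [2, 11]
10 → replaces 11 → [2, 10]
12 → extends → [2, 10, 12]
8 → replaces 10 → [2, 8, 12]
6 → replaces 8 → [2, 6, 12]
1 → replaces 2 → [1, 6, 12]
3 → replaces 6 → [1, 3, 12]
7 → replaces 12 → [1, 3, 7]
9 → extends → [1, 3, 7, 9]
Four tails, so the longest non-decreasing subsequence has length 4 (e.g. 5, 6, 7, 9).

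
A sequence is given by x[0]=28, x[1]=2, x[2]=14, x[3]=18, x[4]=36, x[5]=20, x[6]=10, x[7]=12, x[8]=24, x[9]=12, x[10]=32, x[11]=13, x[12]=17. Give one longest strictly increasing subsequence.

2, 14, 18, 20, 24, 32

Patience tails give the LIS length; then backtrack through the dp parents:
28 → extends → [28]
2 → replaces 28 → [2]
14 → extends → [2, 14]
18 → extends → [2, 14, 18]
36 → extends → [2, 14, 18, 36]
20 → replaces 36 → [2, 14, 18, 20]
10 → replaces 14 → [2, 10, 18, 20]
12 → replaces 18 → [2, 10, 12, 20]
24 → extends → [2, 10, 12, 20, 24]
12 → already a tail → [2, 10, 12, 20, 24]
32 → extends → [2, 10, 12, 20, 24, 32]
13 → replaces 20 → [2, 10, 12, 13, 24, 32]
17 → replaces 24 → [2, 10, 12, 13, 17, 32]
Length 6; one witness is 2, 14, 18, 20, 24, 32.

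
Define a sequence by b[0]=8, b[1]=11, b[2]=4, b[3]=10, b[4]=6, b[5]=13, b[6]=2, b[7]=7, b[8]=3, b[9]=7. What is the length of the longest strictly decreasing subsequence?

4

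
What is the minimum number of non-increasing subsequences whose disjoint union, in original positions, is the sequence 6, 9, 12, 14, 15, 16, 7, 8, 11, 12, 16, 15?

Place each on the leftmost legal pile:
6 → new pile 1 (tops now [6])
9 → new pile 2 (tops now [6, 9])
12 → new pile 3 (tops now [6, 9, 12])
14 → new pile 4 (tops now [6, 9, 12, 14])
15 → new pile 5 (tops now [6, 9, 12, 14, 15])
16 → new pile 6 (tops now [6, 9, 12, 14, 15, 16])
7 → pile 2 (tops now [6, 7, 12, 14, 15, 16])
8 → pile 3 (tops now [6, 7, 8, 14, 15, 16])
11 → pile 4 (tops now [6, 7, 8, 11, 15, 16])
12 → pile 5 (tops now [6, 7, 8, 11, 12, 16])
16 → pile 6 (tops now [6, 7, 8, 11, 12, 16])
15 → pile 6 (tops now [6, 7, 8, 11, 12, 15])
Six piles.

6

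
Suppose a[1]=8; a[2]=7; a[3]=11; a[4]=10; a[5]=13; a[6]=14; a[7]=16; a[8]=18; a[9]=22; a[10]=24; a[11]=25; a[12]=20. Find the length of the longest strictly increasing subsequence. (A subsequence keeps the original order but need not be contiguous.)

Let dp[i] be the length of the longest such subsequence ending at index i:
i:      1  2  3  4  5  6  7  8  9 10 11 12
a[i]:   8  7 11 10 13 14 16 18 22 24 25 20
dp:     1  1  2  2  3  4  5  6  7  8  9  7
Maximum dp value is 9.

9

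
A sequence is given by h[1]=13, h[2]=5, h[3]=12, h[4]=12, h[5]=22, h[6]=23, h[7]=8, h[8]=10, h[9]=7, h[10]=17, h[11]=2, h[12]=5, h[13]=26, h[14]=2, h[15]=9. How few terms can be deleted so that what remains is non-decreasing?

9

Fewest deletions = n − (longest non-decreasing subsequence).
i:      1  2  3  4  5  6  7  8  9 10 11 12 13 14 15
h[i]:  13  5 12 12 22 23  8 10  7 17  2  5 26  2  9
dp:     1  1  2  3  4  5  2  3  2  4  1  2  6  2  3
max dp = 6, so deletions = 15 − 6 = 9.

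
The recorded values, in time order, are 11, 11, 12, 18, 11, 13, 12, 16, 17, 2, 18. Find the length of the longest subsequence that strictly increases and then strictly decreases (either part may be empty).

inc[i] = longest strictly increasing subsequence ending at i; dec[i] = longest strictly decreasing subsequence starting at i:
i:      1  2  3  4  5  6  7  8  9 10 11
a[i]:  11 11 12 18 11 13 12 16 17  2 18
inc:    1  1  2  3  1  3  2  4  5  1  6
dec:    2  2  3  4  2  3  2  2  2  1  1
Best peak at i=4 (value 18): inc=3, dec=4, length 3+4−1 = 6.

6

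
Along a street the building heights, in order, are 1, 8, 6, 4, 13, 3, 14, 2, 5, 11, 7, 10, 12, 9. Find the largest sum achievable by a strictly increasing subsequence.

39

Let S[i] be the best sum of a strictly increasing subsequence ending at i:
i:      1  2  3  4  5  6  7  8  9 10 11 12 13 14
a[i]:   1  8  6  4 13  3 14  2  5 11  7 10 12  9
S:      1  9  7  5 22  4 36  3 10 21 17 27 39 26
Maximum is 39 (e.g. 1 + 4 + 5 + 7 + 10 + 12).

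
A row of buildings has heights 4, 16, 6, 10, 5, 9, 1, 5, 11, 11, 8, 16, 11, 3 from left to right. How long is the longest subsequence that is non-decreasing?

Let dp[i] be the length of the longest such subsequence ending at index i:
i:      1  2  3  4  5  6  7  8  9 10 11 12 13 14
a[i]:   4 16  6 10  5  9  1  5 11 11  8 16 11  3
dp:     1  2  2  3  2  3  1  3  4  5  4  6  6  2
Maximum dp value is 6.

6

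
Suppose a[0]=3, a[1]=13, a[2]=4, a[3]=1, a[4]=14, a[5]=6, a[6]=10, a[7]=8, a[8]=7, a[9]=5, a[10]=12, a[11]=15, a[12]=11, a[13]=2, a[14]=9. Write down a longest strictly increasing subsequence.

3, 4, 6, 10, 12, 15

Patience tails give the LIS length; then backtrack through the dp parents:
3 → extends → [3]
13 → extends → [3, 13]
4 → replaces 13 → [3, 4]
1 → replaces 3 → [1, 4]
14 → extends → [1, 4, 14]
6 → replaces 14 → [1, 4, 6]
10 → extends → [1, 4, 6, 10]
8 → replaces 10 → [1, 4, 6, 8]
7 → replaces 8 → [1, 4, 6, 7]
5 → replaces 6 → [1, 4, 5, 7]
12 → extends → [1, 4, 5, 7, 12]
15 → extends → [1, 4, 5, 7, 12, 15]
11 → replaces 12 → [1, 4, 5, 7, 11, 15]
2 → replaces 4 → [1, 2, 5, 7, 11, 15]
9 → replaces 11 → [1, 2, 5, 7, 9, 15]
Length 6; one witness is 3, 4, 6, 10, 12, 15.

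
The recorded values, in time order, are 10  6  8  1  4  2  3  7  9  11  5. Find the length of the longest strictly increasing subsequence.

6

Let dp[i] be the length of the longest such subsequence ending at index i:
i:      1  2  3  4  5  6  7  8  9 10 11
a[i]:  10  6  8  1  4  2  3  7  9 11  5
dp:     1  1  2  1  2  2  3  4  5  6  4
Maximum dp value is 6.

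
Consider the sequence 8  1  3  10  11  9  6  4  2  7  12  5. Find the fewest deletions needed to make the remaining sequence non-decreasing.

7

Fewest deletions = n − (longest non-decreasing subsequence).
Patience tails:
8 → extends → [8]
1 → replaces 8 → [1]
3 → extends → [1, 3]
10 → extends → [1, 3, 10]
11 → extends → [1, 3, 10, 11]
9 → replaces 10 → [1, 3, 9, 11]
6 → replaces 9 → [1, 3, 6, 11]
4 → replaces 6 → [1, 3, 4, 11]
2 → replaces 3 → [1, 2, 4, 11]
7 → replaces 11 → [1, 2, 4, 7]
12 → extends → [1, 2, 4, 7, 12]
5 → replaces 7 → [1, 2, 4, 5, 12]
Longest non-decreasing subsequence has length 5, so deletions = 12 − 5 = 7.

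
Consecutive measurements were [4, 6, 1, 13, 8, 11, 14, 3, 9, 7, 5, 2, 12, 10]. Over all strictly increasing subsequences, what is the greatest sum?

Let S[i] be the best sum of a strictly increasing subsequence ending at i:
i:      1  2  3  4  5  6  7  8  9 10 11 12 13 14
a[i]:   4  6  1 13  8 11 14  3  9  7  5  2 12 10
S:      4 10  1 23 18 29 43  4 27 17  9  3 41 37
Maximum is 43 (e.g. 4 + 6 + 8 + 11 + 14).

43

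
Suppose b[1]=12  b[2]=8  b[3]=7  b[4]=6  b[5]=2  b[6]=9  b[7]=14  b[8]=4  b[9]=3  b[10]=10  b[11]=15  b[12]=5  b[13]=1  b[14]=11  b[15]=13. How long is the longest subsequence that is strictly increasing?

5

Track the smallest tail for each achievable length (strict):
12 → extends → [12]
8 → replaces 12 → [8]
7 → replaces 8 → [7]
6 → replaces 7 → [6]
2 → replaces 6 → [2]
9 → extends → [2, 9]
14 → extends → [2, 9, 14]
4 → replaces 9 → [2, 4, 14]
3 → replaces 4 → [2, 3, 14]
10 → replaces 14 → [2, 3, 10]
15 → extends → [2, 3, 10, 15]
5 → replaces 10 → [2, 3, 5, 15]
1 → replaces 2 → [1, 3, 5, 15]
11 → replaces 15 → [1, 3, 5, 11]
13 → extends → [1, 3, 5, 11, 13]
Five tails, so the longest strictly increasing subsequence has length 5 (e.g. 8, 9, 10, 11, 13).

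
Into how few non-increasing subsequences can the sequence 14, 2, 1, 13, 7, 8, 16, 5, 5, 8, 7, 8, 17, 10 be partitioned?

5

Place each on the leftmost legal pile:
14 → new pile 1 (tops now [14])
2 → pile 1 (tops now [2])
1 → pile 1 (tops now [1])
13 → new pile 2 (tops now [1, 13])
7 → pile 2 (tops now [1, 7])
8 → new pile 3 (tops now [1, 7, 8])
16 → new pile 4 (tops now [1, 7, 8, 16])
5 → pile 2 (tops now [1, 5, 8, 16])
5 → pile 2 (tops now [1, 5, 8, 16])
8 → pile 3 (tops now [1, 5, 8, 16])
7 → pile 3 (tops now [1, 5, 7, 16])
8 → pile 4 (tops now [1, 5, 7, 8])
17 → new pile 5 (tops now [1, 5, 7, 8, 17])
10 → pile 5 (tops now [1, 5, 7, 8, 10])
Five piles.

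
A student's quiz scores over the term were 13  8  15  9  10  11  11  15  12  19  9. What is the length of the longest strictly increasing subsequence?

6

Let dp[i] be the length of the longest such subsequence ending at index i:
i:      1  2  3  4  5  6  7  8  9 10 11
a[i]:  13  8 15  9 10 11 11 15 12 19  9
dp:     1  1  2  2  3  4  4  5  5  6  2
Maximum dp value is 6.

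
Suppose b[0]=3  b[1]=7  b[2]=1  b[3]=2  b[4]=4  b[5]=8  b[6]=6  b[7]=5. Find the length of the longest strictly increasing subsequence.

Track the smallest tail for each achievable length (strict):
3 → extends → [3]
7 → extends → [3, 7]
1 → replaces 3 → [1, 7]
2 → replaces 7 → [1, 2]
4 → extends → [1, 2, 4]
8 → extends → [1, 2, 4, 8]
6 → replaces 8 → [1, 2, 4, 6]
5 → replaces 6 → [1, 2, 4, 5]
Four tails, so the longest strictly increasing subsequence has length 4 (e.g. 1, 2, 4, 8).

4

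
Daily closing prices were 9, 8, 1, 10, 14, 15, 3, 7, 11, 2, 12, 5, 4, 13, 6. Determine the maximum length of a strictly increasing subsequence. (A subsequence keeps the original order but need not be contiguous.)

Track the smallest tail for each achievable length (strict):
9 → extends → [9]
8 → replaces 9 → [8]
1 → replaces 8 → [1]
10 → extends → [1, 10]
14 → extends → [1, 10, 14]
15 → extends → [1, 10, 14, 15]
3 → replaces 10 → [1, 3, 14, 15]
7 → replaces 14 → [1, 3, 7, 15]
11 → replaces 15 → [1, 3, 7, 11]
2 → replaces 3 → [1, 2, 7, 11]
12 → extends → [1, 2, 7, 11, 12]
5 → replaces 7 → [1, 2, 5, 11, 12]
4 → replaces 5 → [1, 2, 4, 11, 12]
13 → extends → [1, 2, 4, 11, 12, 13]
6 → replaces 11 → [1, 2, 4, 6, 12, 13]
Six tails, so the longest strictly increasing subsequence has length 6 (e.g. 1, 3, 7, 11, 12, 13).

6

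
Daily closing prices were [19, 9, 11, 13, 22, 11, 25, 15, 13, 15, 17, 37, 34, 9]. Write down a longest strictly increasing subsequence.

Patience tails give the LIS length; then backtrack through the dp parents:
19 → extends → [19]
9 → replaces 19 → [9]
11 → extends → [9, 11]
13 → extends → [9, 11, 13]
22 → extends → [9, 11, 13, 22]
11 → already a tail → [9, 11, 13, 22]
25 → extends → [9, 11, 13, 22, 25]
15 → replaces 22 → [9, 11, 13, 15, 25]
13 → already a tail → [9, 11, 13, 15, 25]
15 → already a tail → [9, 11, 13, 15, 25]
17 → replaces 25 → [9, 11, 13, 15, 17]
37 → extends → [9, 11, 13, 15, 17, 37]
34 → replaces 37 → [9, 11, 13, 15, 17, 34]
9 → already a tail → [9, 11, 13, 15, 17, 34]
Length 6; one witness is 9, 11, 13, 22, 25, 37.

9, 11, 13, 22, 25, 37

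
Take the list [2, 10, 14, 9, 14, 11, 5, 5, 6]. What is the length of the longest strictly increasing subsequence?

3

Track the smallest tail for each achievable length (strict):
2 → extends → [2]
10 → extends → [2, 10]
14 → extends → [2, 10, 14]
9 → replaces 10 → [2, 9, 14]
14 → already a tail → [2, 9, 14]
11 → replaces 14 → [2, 9, 11]
5 → replaces 9 → [2, 5, 11]
5 → already a tail → [2, 5, 11]
6 → replaces 11 → [2, 5, 6]
Three tails, so the longest strictly increasing subsequence has length 3 (e.g. 2, 10, 14).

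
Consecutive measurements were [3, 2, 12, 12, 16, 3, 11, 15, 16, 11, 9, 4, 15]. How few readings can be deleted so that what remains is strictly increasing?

8

Fewest deletions = n − (longest strictly increasing subsequence).
Patience tails:
3 → extends → [3]
2 → replaces 3 → [2]
12 → extends → [2, 12]
12 → already a tail → [2, 12]
16 → extends → [2, 12, 16]
3 → replaces 12 → [2, 3, 16]
11 → replaces 16 → [2, 3, 11]
15 → extends → [2, 3, 11, 15]
16 → extends → [2, 3, 11, 15, 16]
11 → already a tail → [2, 3, 11, 15, 16]
9 → replaces 11 → [2, 3, 9, 15, 16]
4 → replaces 9 → [2, 3, 4, 15, 16]
15 → already a tail → [2, 3, 4, 15, 16]
Longest strictly increasing subsequence has length 5, so deletions = 13 − 5 = 8.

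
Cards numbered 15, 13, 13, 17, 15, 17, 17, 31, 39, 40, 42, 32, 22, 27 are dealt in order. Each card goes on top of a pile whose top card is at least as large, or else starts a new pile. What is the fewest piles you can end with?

Place each on the leftmost legal pile:
15 → new pile 1 (tops now [15])
13 → pile 1 (tops now [13])
13 → pile 1 (tops now [13])
17 → new pile 2 (tops now [13, 17])
15 → pile 2 (tops now [13, 15])
17 → new pile 3 (tops now [13, 15, 17])
17 → pile 3 (tops now [13, 15, 17])
31 → new pile 4 (tops now [13, 15, 17, 31])
39 → new pile 5 (tops now [13, 15, 17, 31, 39])
40 → new pile 6 (tops now [13, 15, 17, 31, 39, 40])
42 → new pile 7 (tops now [13, 15, 17, 31, 39, 40, 42])
32 → pile 5 (tops now [13, 15, 17, 31, 32, 40, 42])
22 → pile 4 (tops now [13, 15, 17, 22, 32, 40, 42])
27 → pile 5 (tops now [13, 15, 17, 22, 27, 40, 42])
Seven piles.

7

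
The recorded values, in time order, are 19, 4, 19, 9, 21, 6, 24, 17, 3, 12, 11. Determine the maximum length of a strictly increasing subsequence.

Track the smallest tail for each achievable length (strict):
19 → extends → [19]
4 → replaces 19 → [4]
19 → extends → [4, 19]
9 → replaces 19 → [4, 9]
21 → extends → [4, 9, 21]
6 → replaces 9 → [4, 6, 21]
24 → extends → [4, 6, 21, 24]
17 → replaces 21 → [4, 6, 17, 24]
3 → replaces 4 → [3, 6, 17, 24]
12 → replaces 17 → [3, 6, 12, 24]
11 → replaces 12 → [3, 6, 11, 24]
Four tails, so the longest strictly increasing subsequence has length 4 (e.g. 4, 19, 21, 24).

4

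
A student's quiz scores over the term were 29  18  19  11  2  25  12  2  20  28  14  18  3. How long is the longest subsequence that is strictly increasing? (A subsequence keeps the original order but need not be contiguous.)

Track the smallest tail for each achievable length (strict):
29 → extends → [29]
18 → replaces 29 → [18]
19 → extends → [18, 19]
11 → replaces 18 → [11, 19]
2 → replaces 11 → [2, 19]
25 → extends → [2, 19, 25]
12 → replaces 19 → [2, 12, 25]
2 → already a tail → [2, 12, 25]
20 → replaces 25 → [2, 12, 20]
28 → extends → [2, 12, 20, 28]
14 → replaces 20 → [2, 12, 14, 28]
18 → replaces 28 → [2, 12, 14, 18]
3 → replaces 12 → [2, 3, 14, 18]
Four tails, so the longest strictly increasing subsequence has length 4 (e.g. 18, 19, 25, 28).

4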